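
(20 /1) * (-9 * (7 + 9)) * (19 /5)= -10944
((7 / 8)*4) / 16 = 7 / 32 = 0.22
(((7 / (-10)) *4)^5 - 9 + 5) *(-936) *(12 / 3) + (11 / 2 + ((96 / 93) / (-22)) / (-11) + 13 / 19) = 293689912716753 / 445431250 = 659338.37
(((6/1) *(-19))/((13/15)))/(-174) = 285/377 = 0.76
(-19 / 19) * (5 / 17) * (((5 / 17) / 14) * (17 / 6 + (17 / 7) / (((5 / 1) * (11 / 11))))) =-205 / 9996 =-0.02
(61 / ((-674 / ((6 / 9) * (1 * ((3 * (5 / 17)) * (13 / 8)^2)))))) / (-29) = 51545 / 10633024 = 0.00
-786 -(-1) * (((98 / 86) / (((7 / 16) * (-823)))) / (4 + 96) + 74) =-629924228 / 884725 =-712.00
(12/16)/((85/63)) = 189/340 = 0.56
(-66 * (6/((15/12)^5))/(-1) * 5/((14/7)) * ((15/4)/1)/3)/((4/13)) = 164736/125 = 1317.89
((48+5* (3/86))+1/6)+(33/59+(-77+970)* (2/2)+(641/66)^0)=7176415/7611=942.90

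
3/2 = 1.50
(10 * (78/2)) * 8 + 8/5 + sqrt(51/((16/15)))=3 * sqrt(85)/4 + 15608/5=3128.51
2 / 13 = 0.15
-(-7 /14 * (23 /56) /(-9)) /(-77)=23 /77616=0.00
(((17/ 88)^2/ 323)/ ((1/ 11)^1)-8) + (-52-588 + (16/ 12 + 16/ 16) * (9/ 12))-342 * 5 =-31517183/ 13376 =-2356.25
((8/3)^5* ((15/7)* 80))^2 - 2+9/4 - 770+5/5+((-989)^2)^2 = 1230987906232719121/1285956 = 957255074227.05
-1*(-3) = 3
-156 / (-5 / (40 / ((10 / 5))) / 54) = 33696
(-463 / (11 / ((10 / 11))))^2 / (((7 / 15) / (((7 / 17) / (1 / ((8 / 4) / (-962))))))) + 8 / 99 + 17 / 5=4282512901 / 5387375565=0.79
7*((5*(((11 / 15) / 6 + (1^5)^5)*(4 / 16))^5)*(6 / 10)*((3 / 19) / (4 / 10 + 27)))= 73570703507 / 349763235840000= 0.00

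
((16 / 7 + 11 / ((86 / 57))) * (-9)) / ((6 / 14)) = -17295 / 86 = -201.10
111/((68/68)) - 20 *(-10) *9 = 1911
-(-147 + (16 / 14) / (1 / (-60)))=1509 / 7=215.57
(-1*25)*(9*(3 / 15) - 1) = -20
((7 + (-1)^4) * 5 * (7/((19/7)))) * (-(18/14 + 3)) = -442.11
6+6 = 12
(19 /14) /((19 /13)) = 13 /14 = 0.93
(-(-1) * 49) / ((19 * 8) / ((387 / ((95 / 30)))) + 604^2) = 56889 / 423552820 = 0.00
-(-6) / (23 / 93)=558 / 23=24.26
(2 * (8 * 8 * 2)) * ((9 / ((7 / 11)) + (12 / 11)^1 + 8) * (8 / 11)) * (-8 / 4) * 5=-36638720 / 847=-43257.05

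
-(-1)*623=623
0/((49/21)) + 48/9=5.33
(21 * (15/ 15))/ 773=21/ 773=0.03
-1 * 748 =-748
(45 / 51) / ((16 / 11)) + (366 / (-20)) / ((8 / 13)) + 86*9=506511 / 680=744.87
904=904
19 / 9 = 2.11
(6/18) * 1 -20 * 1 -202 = -665/3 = -221.67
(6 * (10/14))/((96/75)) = 375/112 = 3.35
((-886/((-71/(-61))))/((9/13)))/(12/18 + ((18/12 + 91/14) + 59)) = -702598/43239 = -16.25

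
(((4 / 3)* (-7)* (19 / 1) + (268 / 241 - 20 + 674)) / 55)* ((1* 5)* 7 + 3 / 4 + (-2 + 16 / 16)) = 24007663 / 79530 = 301.87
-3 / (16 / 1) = -0.19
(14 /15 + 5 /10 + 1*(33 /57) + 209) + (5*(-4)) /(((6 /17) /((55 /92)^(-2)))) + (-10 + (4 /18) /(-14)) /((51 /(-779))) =15175620569 /73866870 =205.45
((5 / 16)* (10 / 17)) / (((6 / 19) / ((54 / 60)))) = 285 / 544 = 0.52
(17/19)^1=17/19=0.89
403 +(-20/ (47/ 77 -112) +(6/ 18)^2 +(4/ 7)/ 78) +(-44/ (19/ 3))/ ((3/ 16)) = 1810428070/ 4943211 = 366.25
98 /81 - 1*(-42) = 3500 /81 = 43.21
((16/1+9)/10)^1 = 5/2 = 2.50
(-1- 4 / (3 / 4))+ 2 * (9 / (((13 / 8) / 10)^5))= 176940145433 / 1113879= 158850.42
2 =2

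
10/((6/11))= 55/3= 18.33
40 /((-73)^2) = 40 /5329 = 0.01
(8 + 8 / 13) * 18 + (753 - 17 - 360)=6904 / 13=531.08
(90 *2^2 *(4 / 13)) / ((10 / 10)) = 1440 / 13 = 110.77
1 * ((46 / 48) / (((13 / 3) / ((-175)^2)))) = 6772.84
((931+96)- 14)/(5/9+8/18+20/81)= 812.41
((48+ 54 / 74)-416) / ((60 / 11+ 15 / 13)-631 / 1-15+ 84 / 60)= 9716135 / 16878068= 0.58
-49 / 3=-16.33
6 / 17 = 0.35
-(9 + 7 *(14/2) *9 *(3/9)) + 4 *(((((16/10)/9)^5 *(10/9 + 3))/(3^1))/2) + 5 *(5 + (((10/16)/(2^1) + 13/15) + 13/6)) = -9109192093313/79716150000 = -114.27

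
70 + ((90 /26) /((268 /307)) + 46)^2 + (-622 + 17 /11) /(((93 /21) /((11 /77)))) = 10540389473701 /4139145296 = 2546.51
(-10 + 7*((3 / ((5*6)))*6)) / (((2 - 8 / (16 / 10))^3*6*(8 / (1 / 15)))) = 29 / 97200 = 0.00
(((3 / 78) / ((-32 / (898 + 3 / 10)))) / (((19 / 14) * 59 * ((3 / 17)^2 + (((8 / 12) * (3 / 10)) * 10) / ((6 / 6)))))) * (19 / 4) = -0.03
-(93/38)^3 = -804357/54872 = -14.66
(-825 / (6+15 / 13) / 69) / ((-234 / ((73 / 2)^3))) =106979675 / 308016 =347.32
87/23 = 3.78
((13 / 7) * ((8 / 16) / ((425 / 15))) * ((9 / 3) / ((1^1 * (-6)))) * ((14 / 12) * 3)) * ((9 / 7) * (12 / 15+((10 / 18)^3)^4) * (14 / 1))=-14702205037637 / 17782600445100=-0.83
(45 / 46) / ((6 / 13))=195 / 92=2.12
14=14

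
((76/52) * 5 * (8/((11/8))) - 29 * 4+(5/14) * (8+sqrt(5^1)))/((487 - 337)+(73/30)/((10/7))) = -21208800/45556511+750 * sqrt(5)/318577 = -0.46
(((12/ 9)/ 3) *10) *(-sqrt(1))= -40/ 9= -4.44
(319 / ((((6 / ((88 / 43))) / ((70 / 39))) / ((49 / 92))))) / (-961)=-12035870 / 111200193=-0.11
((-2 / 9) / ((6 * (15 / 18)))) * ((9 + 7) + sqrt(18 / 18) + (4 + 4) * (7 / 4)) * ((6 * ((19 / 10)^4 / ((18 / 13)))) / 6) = -52519363 / 4050000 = -12.97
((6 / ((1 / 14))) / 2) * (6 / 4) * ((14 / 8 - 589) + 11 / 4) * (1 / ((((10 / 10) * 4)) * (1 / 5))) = -368235 / 8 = -46029.38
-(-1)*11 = 11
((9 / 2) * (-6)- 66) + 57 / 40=-91.58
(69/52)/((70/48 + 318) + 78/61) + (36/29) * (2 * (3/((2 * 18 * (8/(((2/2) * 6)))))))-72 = -25435015857/354047486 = -71.84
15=15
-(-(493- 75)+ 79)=339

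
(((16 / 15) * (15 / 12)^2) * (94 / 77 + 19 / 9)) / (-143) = -11545 / 297297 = -0.04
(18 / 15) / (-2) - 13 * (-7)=452 / 5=90.40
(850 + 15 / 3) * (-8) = -6840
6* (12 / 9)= 8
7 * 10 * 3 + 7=217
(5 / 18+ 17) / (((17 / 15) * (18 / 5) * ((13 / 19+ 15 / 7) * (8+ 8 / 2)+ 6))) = 0.11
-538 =-538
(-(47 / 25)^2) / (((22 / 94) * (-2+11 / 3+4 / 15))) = -311469 / 39875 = -7.81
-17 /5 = -3.40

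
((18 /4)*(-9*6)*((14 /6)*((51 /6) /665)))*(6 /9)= -4.83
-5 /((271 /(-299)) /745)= 1113775 /271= 4109.87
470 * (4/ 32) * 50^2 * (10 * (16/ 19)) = 23500000/ 19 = 1236842.11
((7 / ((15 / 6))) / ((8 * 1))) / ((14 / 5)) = 1 / 8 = 0.12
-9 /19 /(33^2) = -1 /2299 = -0.00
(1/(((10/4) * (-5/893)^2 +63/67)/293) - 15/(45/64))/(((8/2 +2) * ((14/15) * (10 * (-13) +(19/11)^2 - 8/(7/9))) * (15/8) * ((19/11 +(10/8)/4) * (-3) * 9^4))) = 3726679174077376/743188453809152572215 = 0.00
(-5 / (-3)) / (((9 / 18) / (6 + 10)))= 160 / 3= 53.33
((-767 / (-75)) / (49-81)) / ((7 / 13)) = -9971 / 16800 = -0.59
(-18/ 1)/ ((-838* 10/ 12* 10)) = 27/ 10475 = 0.00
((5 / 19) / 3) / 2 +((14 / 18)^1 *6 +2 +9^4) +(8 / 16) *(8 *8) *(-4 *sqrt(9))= 234981 / 38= 6183.71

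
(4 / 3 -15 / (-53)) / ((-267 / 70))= -0.42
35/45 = 7/9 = 0.78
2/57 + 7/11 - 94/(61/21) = -1212017/38247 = -31.69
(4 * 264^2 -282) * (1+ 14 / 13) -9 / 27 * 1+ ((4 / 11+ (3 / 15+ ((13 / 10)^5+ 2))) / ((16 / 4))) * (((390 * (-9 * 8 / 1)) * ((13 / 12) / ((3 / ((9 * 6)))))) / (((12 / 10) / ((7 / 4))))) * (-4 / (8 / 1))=16541228134877 / 13728000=1204926.29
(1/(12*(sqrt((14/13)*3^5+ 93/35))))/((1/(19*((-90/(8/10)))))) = -475*sqrt(54726945)/320744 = -10.96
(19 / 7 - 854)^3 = -211602189079 / 343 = -616916003.15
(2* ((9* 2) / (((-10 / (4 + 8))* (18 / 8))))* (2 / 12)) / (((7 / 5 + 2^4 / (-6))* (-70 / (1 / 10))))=-0.00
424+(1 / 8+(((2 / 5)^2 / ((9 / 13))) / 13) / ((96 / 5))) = 424.13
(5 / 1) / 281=5 / 281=0.02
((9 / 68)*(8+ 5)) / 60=39 / 1360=0.03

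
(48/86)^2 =576/1849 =0.31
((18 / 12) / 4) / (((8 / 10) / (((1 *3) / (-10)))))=-9 / 64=-0.14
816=816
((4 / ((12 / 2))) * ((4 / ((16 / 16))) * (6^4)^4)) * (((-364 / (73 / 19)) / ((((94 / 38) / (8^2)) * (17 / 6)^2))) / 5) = -2277612295860315488256 / 4957795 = -459400256739198.67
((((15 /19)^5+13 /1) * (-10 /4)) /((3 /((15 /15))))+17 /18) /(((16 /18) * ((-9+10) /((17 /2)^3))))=-2221345381511 /316940672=-7008.71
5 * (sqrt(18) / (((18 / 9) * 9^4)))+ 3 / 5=5 * sqrt(2) / 4374+ 3 / 5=0.60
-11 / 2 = -5.50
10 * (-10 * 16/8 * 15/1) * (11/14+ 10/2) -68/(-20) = -607381/35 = -17353.74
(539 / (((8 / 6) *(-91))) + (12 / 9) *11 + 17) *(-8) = -8494 / 39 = -217.79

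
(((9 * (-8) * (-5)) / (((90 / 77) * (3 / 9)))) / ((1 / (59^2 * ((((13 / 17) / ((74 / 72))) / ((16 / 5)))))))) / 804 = 156801645 / 168572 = 930.18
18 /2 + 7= 16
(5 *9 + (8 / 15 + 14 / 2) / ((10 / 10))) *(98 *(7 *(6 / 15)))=1081136 / 75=14415.15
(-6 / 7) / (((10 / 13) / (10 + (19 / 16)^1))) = -12.47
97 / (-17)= -97 / 17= -5.71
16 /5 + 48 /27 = 4.98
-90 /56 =-45 /28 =-1.61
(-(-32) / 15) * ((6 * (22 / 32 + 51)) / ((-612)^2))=827 / 468180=0.00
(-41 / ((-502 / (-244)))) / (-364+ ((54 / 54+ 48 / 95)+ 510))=-475190 / 3517263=-0.14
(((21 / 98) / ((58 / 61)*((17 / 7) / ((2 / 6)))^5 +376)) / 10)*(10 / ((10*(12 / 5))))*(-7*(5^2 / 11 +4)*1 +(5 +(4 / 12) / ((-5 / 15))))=-64296379 / 3589863184160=-0.00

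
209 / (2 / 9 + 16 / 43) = 80883 / 230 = 351.67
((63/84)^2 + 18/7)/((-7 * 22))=-351/17248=-0.02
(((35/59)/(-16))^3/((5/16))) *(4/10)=-1715/26288512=-0.00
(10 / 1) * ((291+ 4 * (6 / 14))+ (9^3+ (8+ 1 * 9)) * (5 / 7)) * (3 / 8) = 86685 / 28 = 3095.89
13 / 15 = 0.87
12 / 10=6 / 5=1.20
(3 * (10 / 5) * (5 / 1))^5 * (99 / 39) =801900000 / 13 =61684615.38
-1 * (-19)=19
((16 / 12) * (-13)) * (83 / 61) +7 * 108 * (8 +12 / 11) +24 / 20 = 68948698 / 10065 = 6850.34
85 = 85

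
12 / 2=6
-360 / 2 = -180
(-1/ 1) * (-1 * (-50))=-50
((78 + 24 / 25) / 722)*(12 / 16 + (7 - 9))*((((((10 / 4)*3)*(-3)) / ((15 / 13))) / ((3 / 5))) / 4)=1.11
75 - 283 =-208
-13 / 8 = -1.62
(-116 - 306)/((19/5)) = -2110/19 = -111.05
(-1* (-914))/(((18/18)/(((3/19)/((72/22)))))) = 5027/114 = 44.10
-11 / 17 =-0.65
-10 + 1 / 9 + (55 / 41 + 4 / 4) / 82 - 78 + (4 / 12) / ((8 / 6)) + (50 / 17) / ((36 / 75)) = -83827309 / 1028772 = -81.48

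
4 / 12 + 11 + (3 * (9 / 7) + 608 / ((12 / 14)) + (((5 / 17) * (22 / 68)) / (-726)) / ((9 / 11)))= 158296825 / 218484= 724.52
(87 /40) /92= 87 /3680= 0.02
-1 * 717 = -717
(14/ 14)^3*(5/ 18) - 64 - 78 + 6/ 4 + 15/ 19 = -23843/ 171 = -139.43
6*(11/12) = 11/2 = 5.50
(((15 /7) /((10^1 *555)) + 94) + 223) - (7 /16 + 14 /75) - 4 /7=98152129 /310800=315.80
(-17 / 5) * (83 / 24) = -1411 / 120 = -11.76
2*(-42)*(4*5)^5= -268800000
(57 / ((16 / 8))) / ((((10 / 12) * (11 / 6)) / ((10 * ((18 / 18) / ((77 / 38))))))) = 77976 / 847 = 92.06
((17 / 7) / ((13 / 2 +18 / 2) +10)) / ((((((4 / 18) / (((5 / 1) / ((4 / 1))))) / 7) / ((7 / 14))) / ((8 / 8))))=15 / 8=1.88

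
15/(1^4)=15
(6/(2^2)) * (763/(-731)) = -2289/1462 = -1.57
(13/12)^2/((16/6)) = 169/384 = 0.44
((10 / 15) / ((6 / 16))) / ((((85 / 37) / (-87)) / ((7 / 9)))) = -120176 / 2295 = -52.36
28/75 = 0.37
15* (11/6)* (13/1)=715/2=357.50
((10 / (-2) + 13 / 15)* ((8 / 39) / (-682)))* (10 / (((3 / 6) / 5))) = 160 / 1287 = 0.12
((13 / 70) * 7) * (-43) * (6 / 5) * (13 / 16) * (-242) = 2637921 / 200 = 13189.60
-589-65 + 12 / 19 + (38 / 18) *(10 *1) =-108116 / 171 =-632.26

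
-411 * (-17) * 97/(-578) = -39867/34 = -1172.56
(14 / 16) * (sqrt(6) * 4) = 7 * sqrt(6) / 2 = 8.57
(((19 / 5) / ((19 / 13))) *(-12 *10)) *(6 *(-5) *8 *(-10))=-748800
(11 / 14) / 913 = 1 / 1162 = 0.00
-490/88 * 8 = -490/11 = -44.55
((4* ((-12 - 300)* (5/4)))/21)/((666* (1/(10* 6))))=-5200/777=-6.69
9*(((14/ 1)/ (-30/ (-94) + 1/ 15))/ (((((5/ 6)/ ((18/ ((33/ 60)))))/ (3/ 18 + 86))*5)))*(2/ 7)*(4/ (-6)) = -42100.94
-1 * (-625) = 625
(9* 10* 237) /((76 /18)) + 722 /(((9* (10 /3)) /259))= 11285.11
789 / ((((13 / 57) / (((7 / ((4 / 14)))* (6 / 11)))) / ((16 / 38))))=2783592 / 143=19465.68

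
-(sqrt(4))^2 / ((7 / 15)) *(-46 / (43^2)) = 2760 / 12943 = 0.21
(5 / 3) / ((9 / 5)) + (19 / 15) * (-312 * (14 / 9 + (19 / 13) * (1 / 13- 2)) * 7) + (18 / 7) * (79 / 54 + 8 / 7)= 299238722 / 85995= 3479.72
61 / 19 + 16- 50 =-585 / 19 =-30.79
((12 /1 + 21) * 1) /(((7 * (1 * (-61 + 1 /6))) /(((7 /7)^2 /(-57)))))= 66 /48545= 0.00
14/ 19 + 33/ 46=1271/ 874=1.45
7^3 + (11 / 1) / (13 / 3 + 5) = 9637 / 28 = 344.18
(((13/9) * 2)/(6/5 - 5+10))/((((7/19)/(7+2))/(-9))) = -22230/217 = -102.44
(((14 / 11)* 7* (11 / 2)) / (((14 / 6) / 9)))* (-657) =-124173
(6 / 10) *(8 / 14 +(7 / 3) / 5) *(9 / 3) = 327 / 175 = 1.87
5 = 5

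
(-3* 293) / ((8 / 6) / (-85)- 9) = 224145 / 2299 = 97.50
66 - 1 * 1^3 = 65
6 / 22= 3 / 11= 0.27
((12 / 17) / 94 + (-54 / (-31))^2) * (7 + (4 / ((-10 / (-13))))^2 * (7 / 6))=90031522 / 767839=117.25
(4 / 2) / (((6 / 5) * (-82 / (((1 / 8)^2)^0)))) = -5 / 246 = -0.02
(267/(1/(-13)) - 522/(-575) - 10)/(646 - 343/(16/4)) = -6.21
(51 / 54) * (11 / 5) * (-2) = -187 / 45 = -4.16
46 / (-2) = -23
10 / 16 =5 / 8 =0.62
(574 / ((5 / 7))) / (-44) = -2009 / 110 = -18.26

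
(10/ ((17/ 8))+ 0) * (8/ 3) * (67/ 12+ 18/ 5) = 17632/ 153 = 115.24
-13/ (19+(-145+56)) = 13/ 70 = 0.19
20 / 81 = 0.25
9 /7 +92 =653 /7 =93.29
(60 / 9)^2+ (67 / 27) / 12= 14467 / 324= 44.65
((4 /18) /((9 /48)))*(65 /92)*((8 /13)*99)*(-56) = -197120 /69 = -2856.81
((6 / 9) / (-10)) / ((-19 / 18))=6 / 95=0.06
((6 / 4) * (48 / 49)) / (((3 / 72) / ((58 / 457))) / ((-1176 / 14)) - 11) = -1202688 / 9006655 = -0.13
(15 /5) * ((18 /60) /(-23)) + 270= 62091 /230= 269.96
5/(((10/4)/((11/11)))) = 2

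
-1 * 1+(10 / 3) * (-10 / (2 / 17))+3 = -844 / 3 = -281.33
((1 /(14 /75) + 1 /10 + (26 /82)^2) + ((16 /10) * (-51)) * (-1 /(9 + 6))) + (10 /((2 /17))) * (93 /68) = 149732343 /1176700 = 127.25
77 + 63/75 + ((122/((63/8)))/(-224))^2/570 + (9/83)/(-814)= 5829840362687741/74895294335400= 77.84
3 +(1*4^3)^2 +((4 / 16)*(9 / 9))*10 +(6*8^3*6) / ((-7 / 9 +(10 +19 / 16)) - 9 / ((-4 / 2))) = 22920257 / 4294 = 5337.74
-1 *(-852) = 852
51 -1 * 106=-55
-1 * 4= -4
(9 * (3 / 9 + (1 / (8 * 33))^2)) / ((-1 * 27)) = -23233 / 209088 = -0.11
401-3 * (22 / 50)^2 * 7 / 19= 4759334 / 11875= 400.79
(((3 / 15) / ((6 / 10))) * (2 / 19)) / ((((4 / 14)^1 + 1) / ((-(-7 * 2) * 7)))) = 1372 / 513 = 2.67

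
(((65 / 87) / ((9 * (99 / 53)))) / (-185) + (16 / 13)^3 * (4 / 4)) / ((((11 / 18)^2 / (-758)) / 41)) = -1460211347631112 / 9413022333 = -155126.73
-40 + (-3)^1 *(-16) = 8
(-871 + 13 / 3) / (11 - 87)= 650 / 57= 11.40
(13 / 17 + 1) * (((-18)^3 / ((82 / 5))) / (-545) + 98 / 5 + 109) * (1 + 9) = 10193460 / 4469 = 2280.93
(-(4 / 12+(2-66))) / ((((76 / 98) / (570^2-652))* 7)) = 3802803.30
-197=-197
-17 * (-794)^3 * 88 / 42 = 374423505632 / 21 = 17829690744.38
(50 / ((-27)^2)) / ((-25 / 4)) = -8 / 729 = -0.01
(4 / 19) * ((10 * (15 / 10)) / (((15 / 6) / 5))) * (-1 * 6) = -720 / 19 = -37.89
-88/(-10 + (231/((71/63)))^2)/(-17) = 0.00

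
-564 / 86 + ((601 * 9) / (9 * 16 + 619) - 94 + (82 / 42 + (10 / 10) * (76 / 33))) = -96591304 / 1082697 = -89.21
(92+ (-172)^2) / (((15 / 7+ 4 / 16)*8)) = 103866 / 67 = 1550.24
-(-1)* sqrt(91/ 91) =1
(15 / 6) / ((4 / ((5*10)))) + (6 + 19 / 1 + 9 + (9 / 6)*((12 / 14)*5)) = 2007 / 28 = 71.68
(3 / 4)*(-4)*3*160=-1440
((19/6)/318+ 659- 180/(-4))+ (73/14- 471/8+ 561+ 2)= 32410985/26712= 1213.35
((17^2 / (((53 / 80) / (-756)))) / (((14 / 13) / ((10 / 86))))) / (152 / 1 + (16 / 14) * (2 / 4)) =-47338200 / 202831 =-233.39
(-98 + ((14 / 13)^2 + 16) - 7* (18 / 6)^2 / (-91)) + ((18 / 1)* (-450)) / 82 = -1239795 / 6929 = -178.93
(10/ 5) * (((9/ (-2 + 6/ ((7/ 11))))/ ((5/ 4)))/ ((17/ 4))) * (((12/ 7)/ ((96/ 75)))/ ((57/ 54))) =2430/ 4199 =0.58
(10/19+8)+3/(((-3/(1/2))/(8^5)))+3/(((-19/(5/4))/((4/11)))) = -180131/11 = -16375.55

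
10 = 10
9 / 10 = 0.90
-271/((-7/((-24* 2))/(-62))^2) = -48982287.67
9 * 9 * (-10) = -810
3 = 3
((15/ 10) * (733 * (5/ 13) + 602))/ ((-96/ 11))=-126401/ 832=-151.92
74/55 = 1.35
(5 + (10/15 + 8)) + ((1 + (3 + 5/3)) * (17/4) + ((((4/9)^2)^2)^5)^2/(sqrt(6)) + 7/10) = 604462909807314587353088 * sqrt(6)/443426488243037769948249630619149892803 + 769/20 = 38.45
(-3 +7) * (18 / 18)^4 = 4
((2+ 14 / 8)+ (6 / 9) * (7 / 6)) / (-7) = -163 / 252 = -0.65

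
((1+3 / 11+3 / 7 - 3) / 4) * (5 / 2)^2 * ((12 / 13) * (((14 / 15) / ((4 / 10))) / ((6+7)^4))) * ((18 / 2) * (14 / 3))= -26250 / 4084223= -0.01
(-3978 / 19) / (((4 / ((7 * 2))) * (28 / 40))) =-19890 / 19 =-1046.84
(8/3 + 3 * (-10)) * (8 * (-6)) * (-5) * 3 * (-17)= 334560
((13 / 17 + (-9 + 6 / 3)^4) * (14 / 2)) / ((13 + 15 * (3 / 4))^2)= 4572960 / 159953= 28.59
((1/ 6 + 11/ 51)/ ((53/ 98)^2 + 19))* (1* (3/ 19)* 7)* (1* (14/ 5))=0.06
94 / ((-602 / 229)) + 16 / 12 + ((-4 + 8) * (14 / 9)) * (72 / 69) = -193369 / 6923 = -27.93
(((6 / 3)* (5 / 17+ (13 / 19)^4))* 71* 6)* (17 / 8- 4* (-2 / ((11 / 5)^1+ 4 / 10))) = 2274.86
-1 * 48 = -48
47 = 47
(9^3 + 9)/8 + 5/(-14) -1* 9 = 82.89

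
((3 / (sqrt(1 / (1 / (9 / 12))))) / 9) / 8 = sqrt(3) / 36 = 0.05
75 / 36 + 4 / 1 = 73 / 12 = 6.08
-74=-74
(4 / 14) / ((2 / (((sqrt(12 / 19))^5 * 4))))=1152 * sqrt(57) / 48013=0.18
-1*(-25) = 25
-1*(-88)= 88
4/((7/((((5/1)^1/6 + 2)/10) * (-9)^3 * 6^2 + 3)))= -148656/35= -4247.31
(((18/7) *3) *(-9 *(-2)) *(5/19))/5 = 972/133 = 7.31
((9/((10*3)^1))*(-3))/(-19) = 9/190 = 0.05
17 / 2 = 8.50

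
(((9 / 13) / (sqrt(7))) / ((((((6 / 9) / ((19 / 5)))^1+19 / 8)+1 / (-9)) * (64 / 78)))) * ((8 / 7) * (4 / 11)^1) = 36936 * sqrt(7) / 1798643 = 0.05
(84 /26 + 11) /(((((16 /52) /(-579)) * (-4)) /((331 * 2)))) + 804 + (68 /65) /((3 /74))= 6915032171 /1560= 4432712.93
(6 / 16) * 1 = 3 / 8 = 0.38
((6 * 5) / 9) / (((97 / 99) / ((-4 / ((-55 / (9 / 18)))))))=12 / 97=0.12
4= 4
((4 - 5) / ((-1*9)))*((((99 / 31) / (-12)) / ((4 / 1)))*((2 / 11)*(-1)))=1 / 744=0.00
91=91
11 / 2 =5.50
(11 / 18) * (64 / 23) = 352 / 207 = 1.70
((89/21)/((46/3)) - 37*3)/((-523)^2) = -35653/88076338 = -0.00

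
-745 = -745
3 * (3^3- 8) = 57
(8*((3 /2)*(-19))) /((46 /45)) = -5130 /23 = -223.04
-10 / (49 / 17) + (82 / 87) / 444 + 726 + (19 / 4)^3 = 25127066467 / 30284352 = 829.70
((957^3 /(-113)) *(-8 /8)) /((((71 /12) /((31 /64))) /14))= 570580337943 /64184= 8889759.72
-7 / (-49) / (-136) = -1 / 952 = -0.00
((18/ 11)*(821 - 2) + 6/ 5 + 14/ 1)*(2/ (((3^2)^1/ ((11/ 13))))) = 149092/ 585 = 254.86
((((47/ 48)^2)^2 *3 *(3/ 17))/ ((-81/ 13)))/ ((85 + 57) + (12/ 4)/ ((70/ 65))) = -444050971/ 823152181248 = -0.00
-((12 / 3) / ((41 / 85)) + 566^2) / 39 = -4378312 / 533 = -8214.47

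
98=98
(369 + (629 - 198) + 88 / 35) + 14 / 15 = 84362 / 105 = 803.45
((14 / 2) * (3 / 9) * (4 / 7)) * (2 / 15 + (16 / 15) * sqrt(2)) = 8 / 45 + 64 * sqrt(2) / 45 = 2.19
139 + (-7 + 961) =1093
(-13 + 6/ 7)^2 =7225/ 49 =147.45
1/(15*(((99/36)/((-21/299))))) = -28/16445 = -0.00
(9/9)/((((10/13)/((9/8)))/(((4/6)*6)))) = 117/20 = 5.85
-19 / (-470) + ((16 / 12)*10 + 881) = 1261067 / 1410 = 894.37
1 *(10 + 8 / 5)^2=134.56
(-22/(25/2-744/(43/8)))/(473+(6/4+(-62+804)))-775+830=55.00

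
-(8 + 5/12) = -101/12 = -8.42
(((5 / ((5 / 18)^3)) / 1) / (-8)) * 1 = -729 / 25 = -29.16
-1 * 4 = -4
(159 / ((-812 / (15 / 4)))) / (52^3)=-2385 / 456694784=-0.00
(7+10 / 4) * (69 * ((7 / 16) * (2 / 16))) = 9177 / 256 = 35.85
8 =8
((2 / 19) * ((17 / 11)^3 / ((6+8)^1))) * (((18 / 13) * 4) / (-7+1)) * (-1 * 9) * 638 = 30775032 / 209209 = 147.10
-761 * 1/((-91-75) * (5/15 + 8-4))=1.06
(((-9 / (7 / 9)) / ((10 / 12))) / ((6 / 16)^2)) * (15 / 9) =-1152 / 7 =-164.57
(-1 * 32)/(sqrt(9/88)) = -64 * sqrt(22)/3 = -100.06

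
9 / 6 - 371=-739 / 2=-369.50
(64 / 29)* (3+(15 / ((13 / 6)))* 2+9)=21504 / 377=57.04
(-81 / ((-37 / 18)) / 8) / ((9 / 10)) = 405 / 74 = 5.47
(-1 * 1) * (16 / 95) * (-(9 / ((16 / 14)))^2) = 3969 / 380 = 10.44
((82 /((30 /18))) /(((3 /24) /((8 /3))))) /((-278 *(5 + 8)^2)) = -2624 /117455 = -0.02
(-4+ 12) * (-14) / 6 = -56 / 3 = -18.67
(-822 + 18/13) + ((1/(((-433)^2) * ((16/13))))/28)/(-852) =-763442632737961/930329417472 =-820.62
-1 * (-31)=31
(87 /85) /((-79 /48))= -4176 /6715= -0.62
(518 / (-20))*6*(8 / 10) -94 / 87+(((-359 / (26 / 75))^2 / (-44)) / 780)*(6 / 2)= -737208662123 / 3364046400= -219.14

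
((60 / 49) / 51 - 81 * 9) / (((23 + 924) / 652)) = -395918524 / 788851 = -501.89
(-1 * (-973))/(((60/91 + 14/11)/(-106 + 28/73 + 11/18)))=-134385872621/2541276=-52881.26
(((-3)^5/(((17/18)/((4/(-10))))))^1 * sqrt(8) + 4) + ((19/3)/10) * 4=98/15 + 17496 * sqrt(2)/85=297.63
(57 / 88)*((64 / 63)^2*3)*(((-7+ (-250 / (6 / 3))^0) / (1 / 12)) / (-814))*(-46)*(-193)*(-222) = -349597.64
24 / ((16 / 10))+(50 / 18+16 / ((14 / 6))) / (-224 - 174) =375503 / 25074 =14.98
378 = 378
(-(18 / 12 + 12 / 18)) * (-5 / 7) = 65 / 42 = 1.55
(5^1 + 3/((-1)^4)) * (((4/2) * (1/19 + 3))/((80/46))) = 2668/95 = 28.08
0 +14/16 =7/8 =0.88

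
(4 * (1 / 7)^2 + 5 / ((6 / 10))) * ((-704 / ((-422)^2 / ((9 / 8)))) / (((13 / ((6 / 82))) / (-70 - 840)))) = 2449260 / 12777527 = 0.19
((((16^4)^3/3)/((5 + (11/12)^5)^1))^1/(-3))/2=-2769057513816.86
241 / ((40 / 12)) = 723 / 10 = 72.30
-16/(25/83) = -1328/25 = -53.12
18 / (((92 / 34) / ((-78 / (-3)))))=3978 / 23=172.96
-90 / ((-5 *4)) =9 / 2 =4.50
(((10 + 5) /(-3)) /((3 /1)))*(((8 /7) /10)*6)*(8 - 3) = -40 /7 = -5.71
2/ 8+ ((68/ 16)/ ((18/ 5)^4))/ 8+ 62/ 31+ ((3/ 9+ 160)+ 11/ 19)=163.17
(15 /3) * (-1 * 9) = -45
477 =477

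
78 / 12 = 13 / 2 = 6.50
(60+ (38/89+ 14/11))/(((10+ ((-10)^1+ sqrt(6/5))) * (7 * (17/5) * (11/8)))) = 1208080 * sqrt(30)/3844533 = 1.72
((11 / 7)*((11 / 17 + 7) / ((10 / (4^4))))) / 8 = 4576 / 119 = 38.45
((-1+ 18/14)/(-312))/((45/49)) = -7/7020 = -0.00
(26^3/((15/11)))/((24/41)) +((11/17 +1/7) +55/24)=943418359/42840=22021.90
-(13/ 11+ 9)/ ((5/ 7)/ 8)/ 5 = -6272/ 275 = -22.81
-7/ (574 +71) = -0.01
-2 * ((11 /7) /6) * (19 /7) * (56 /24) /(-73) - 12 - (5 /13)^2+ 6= -4743040 /777231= -6.10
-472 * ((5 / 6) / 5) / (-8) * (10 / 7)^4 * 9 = 885000 / 2401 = 368.60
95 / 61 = 1.56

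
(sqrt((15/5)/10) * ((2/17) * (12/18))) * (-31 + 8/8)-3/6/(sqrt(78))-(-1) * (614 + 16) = -4 * sqrt(30)/17-sqrt(78)/156 + 630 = 628.65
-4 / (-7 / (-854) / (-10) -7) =4880 / 8541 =0.57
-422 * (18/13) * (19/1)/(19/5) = -37980/13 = -2921.54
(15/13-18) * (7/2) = -1533/26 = -58.96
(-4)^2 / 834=8 / 417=0.02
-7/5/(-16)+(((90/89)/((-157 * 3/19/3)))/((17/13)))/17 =26488979/323055760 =0.08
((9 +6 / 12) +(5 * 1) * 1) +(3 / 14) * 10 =233 / 14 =16.64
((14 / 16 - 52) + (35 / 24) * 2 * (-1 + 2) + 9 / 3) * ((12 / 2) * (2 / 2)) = -1085 / 4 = -271.25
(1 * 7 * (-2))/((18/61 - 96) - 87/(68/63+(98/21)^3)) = 2368264/16332897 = 0.14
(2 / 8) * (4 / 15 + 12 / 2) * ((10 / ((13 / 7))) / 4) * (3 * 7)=2303 / 52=44.29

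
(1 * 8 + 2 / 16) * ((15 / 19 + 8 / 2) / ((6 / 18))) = 17745 / 152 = 116.74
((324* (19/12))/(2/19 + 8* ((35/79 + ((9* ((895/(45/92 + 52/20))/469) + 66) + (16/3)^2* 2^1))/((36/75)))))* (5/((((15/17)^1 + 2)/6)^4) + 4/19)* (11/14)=60257456306652708477/3413222317202764108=17.65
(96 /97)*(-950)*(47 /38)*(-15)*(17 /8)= 3595500 /97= 37067.01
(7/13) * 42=294/13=22.62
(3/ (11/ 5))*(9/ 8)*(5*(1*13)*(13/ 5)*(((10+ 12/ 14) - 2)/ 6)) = 235755/ 616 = 382.72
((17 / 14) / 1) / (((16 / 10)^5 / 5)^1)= 265625 / 458752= 0.58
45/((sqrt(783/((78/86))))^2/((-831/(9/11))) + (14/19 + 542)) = 33867405/407828921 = 0.08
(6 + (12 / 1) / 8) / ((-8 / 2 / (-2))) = 15 / 4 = 3.75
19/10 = 1.90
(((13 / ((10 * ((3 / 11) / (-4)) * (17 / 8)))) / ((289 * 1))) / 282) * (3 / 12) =-286 / 10390995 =-0.00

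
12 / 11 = 1.09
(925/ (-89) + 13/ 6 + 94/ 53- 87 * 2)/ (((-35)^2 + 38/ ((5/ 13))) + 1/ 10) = -0.14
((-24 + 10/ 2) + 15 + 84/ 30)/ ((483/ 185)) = -74/ 161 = -0.46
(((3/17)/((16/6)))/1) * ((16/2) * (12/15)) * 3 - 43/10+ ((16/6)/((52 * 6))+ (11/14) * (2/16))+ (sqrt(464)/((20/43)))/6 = -651073/222768+ 43 * sqrt(29)/30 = 4.80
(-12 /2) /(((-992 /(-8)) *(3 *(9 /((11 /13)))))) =-11 /7254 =-0.00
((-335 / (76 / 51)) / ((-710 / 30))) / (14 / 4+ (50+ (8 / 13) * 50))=666315 / 5911318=0.11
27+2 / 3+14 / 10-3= 391 / 15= 26.07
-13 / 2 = -6.50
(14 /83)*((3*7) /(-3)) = -98 /83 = -1.18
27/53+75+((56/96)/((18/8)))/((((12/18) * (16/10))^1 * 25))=2881811/38160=75.52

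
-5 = -5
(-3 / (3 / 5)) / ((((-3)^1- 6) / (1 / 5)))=1 / 9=0.11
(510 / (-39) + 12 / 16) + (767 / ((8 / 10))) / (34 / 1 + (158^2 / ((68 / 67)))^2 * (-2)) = -224153751356367 / 18184078504384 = -12.33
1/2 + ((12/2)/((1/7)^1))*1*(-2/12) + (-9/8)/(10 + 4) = -737/112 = -6.58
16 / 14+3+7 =11.14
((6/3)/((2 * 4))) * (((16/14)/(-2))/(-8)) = 1/56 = 0.02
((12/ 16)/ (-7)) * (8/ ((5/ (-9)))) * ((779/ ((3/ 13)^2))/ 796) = 394953/ 13930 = 28.35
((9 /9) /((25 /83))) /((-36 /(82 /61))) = -3403 /27450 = -0.12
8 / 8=1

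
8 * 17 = 136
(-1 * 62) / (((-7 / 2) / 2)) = 248 / 7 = 35.43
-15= -15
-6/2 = -3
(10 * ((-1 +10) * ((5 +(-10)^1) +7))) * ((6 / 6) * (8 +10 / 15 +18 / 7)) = 14160 / 7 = 2022.86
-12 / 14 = -6 / 7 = -0.86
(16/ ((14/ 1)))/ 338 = 4/ 1183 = 0.00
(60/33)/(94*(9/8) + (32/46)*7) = 1840/111947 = 0.02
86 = 86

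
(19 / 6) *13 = 247 / 6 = 41.17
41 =41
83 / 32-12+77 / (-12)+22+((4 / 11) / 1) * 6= 8827 / 1056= 8.36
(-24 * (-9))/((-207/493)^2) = 1225.20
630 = 630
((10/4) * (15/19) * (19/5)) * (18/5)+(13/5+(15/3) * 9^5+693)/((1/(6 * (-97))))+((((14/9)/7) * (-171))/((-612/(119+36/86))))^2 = -149099812178084479/865664820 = -172237347.22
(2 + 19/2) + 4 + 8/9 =16.39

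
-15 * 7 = -105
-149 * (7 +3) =-1490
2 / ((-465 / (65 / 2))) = -13 / 93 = -0.14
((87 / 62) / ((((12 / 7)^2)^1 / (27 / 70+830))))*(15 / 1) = 11799781 / 1984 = 5947.47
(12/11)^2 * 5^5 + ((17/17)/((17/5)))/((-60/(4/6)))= 137699879/37026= 3719.00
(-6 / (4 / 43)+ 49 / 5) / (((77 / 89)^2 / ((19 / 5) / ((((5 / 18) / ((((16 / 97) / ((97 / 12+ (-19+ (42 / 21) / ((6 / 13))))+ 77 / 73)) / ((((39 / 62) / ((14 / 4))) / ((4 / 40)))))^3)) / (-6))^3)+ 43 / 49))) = -2687273392973284978105230986960541304610372066941278698649681510885647774796203 / 41903817275907028532264834639537244293165074950818559403008936220983886718750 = -64.13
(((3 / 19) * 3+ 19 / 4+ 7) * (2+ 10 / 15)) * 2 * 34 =126344 / 57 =2216.56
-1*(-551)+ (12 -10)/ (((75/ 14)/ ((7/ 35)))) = 206653/ 375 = 551.07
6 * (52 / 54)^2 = 1352 / 243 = 5.56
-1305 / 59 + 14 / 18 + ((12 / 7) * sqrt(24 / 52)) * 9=-11332 / 531 + 108 * sqrt(78) / 91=-10.86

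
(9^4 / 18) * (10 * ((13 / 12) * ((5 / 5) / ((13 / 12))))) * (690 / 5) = 503010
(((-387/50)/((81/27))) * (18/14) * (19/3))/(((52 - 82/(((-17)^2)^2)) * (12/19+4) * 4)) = -0.02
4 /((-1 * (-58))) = 2 /29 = 0.07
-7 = -7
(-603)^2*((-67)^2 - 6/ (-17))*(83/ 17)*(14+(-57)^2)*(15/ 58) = 112733689520544885/ 16762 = 6725551218264.22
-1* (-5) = 5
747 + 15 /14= 10473 /14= 748.07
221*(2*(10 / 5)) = 884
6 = 6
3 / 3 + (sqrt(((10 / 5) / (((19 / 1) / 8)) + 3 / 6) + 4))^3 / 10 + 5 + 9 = 203*sqrt(7714) / 14440 + 15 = 16.23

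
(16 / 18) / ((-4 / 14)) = -28 / 9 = -3.11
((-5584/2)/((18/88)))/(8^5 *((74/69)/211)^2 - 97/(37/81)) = 107050918309984/1658765737201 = 64.54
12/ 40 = 3/ 10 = 0.30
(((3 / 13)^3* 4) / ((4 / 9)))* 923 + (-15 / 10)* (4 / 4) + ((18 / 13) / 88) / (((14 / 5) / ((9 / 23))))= 240854181 / 2394392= 100.59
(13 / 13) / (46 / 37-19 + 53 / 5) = -185 / 1324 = -0.14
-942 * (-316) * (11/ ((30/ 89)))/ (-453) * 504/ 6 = -1801277.01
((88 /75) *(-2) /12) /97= -44 /21825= -0.00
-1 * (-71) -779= -708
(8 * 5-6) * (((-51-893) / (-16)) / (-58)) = -1003 / 29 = -34.59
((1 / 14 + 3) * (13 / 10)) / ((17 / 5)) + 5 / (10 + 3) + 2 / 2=15835 / 6188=2.56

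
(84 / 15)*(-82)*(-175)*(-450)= -36162000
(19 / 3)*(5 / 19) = 5 / 3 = 1.67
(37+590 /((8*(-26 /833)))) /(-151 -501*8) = 241887 /432536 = 0.56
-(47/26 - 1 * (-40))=-41.81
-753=-753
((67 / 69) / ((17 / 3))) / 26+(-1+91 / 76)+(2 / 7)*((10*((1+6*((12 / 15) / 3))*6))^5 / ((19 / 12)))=45083158464686705 / 2704156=16671803869.56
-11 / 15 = -0.73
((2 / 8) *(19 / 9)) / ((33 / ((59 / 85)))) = 1121 / 100980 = 0.01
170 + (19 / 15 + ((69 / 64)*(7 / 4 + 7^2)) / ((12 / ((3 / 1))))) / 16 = 42008761 / 245760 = 170.93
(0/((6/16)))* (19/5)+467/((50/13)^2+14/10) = 28.84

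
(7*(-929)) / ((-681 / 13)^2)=-1099007 / 463761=-2.37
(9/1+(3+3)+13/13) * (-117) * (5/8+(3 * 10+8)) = -72306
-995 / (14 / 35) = -4975 / 2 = -2487.50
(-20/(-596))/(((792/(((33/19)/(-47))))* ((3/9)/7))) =-35/1064456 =-0.00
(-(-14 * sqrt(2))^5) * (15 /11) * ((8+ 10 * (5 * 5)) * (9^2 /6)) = 112394459520 * sqrt(2) /11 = 14449978998.98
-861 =-861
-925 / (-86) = 925 / 86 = 10.76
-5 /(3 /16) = -80 /3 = -26.67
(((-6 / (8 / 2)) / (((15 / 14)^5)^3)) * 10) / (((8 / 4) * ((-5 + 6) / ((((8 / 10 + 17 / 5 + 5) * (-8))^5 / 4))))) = 131241033448404523844479483904 / 91227893829345703125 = 1438606416.74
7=7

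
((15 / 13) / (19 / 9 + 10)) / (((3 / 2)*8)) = 45 / 5668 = 0.01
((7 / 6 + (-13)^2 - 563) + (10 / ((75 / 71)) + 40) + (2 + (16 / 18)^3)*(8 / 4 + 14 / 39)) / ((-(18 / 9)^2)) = 95810177 / 1137240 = 84.25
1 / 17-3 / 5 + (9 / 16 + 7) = 9549 / 1360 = 7.02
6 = 6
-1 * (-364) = 364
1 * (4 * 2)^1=8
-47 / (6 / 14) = -329 / 3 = -109.67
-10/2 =-5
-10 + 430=420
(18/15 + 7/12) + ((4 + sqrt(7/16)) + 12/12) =sqrt(7)/4 + 407/60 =7.44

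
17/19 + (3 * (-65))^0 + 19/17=973/323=3.01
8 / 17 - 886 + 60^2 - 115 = 44191 / 17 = 2599.47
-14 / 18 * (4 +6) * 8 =-560 / 9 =-62.22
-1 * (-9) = 9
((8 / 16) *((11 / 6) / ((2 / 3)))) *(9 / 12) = 33 / 32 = 1.03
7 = 7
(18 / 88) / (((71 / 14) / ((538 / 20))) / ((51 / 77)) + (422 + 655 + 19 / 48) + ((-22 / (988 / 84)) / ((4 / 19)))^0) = 164628 / 868173823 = 0.00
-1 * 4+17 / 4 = 1 / 4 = 0.25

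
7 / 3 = 2.33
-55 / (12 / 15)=-275 / 4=-68.75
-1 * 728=-728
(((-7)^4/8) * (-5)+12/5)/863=-59929/34520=-1.74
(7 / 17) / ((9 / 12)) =28 / 51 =0.55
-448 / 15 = -29.87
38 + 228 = 266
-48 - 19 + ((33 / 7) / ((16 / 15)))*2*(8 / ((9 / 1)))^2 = -3781 / 63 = -60.02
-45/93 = -15/31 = -0.48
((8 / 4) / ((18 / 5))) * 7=35 / 9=3.89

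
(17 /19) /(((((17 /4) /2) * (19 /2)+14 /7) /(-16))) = -0.65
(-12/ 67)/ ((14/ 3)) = -18/ 469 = -0.04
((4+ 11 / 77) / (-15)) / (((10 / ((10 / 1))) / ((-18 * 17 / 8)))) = 1479 / 140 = 10.56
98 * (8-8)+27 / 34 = 27 / 34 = 0.79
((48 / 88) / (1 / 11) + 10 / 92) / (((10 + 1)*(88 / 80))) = 1405 / 2783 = 0.50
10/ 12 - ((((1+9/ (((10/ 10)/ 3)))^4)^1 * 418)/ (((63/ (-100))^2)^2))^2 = -229014241279999999928255465/ 86093442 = -2660066039408669477.15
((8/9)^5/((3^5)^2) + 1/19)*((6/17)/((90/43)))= 149958500699/16893470422845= 0.01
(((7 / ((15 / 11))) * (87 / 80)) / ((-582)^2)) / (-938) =-319 / 18155606400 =-0.00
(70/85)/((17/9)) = 126/289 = 0.44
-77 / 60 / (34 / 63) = -1617 / 680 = -2.38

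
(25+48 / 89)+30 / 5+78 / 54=26420 / 801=32.98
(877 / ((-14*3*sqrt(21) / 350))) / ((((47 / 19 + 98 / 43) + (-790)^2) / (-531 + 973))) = -7917424450*sqrt(21) / 32123295729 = -1.13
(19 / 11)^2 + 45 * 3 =16696 / 121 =137.98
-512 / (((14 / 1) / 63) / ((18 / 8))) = -5184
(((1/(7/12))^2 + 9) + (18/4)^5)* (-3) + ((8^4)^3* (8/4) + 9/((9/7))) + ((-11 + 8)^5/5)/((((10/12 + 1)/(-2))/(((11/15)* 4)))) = 137438948062.86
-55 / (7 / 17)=-935 / 7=-133.57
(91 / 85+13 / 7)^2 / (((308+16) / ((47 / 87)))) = 35656127 / 2494814175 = 0.01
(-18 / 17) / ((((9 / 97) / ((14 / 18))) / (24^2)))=-86912 / 17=-5112.47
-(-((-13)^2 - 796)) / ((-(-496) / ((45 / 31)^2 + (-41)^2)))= -507075591 / 238328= -2127.64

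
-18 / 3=-6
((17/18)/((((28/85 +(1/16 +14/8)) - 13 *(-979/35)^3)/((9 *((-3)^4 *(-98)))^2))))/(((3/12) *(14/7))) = 112431151083384000/3317902360079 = 33886.21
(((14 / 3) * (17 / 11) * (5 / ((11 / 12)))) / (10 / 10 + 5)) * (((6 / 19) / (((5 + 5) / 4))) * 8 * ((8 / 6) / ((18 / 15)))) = 152320 / 20691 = 7.36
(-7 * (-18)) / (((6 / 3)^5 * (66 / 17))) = 357 / 352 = 1.01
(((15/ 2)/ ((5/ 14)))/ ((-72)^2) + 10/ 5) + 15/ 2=9.50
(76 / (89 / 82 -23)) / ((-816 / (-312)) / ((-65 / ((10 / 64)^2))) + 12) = -539242496 / 1865737047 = -0.29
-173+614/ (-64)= -5843/ 32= -182.59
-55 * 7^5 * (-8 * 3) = 22185240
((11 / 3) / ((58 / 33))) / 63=121 / 3654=0.03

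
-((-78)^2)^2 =-37015056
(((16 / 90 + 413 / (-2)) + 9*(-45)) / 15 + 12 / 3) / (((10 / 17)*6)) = -10.41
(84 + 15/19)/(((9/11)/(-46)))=-4767.05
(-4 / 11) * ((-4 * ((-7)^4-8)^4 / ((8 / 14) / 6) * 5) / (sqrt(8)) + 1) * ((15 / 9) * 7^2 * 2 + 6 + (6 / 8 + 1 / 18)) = -6125 / 99 + 7029831765820714375 * sqrt(2) / 66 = 150631567036740207.15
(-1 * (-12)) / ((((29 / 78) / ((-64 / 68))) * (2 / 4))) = -29952 / 493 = -60.75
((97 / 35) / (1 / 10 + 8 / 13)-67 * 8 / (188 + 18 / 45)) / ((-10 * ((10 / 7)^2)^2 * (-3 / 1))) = 2004149 / 243350000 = 0.01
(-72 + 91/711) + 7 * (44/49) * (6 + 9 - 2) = 48985/4977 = 9.84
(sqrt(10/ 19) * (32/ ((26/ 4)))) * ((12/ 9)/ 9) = 256 * sqrt(190)/ 6669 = 0.53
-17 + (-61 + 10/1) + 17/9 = -595/9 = -66.11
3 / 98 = 0.03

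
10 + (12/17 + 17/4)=1017/68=14.96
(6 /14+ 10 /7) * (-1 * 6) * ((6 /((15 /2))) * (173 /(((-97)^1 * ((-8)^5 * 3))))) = -2249 /13905920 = -0.00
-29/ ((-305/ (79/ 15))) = 2291/ 4575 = 0.50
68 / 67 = 1.01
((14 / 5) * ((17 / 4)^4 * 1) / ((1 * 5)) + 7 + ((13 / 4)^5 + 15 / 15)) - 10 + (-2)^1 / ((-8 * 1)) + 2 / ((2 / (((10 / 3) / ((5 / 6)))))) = 14017101 / 25600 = 547.54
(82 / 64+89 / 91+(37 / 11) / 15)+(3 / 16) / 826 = 8801237 / 3543540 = 2.48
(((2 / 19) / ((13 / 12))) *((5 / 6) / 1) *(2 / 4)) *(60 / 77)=600 / 19019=0.03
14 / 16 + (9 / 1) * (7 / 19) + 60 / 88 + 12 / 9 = 31129 / 5016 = 6.21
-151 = -151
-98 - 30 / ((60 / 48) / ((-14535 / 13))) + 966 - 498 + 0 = 353650 / 13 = 27203.85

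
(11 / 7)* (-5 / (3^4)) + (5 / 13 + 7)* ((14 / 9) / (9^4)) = -170609 / 1791153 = -0.10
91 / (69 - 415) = -91 / 346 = -0.26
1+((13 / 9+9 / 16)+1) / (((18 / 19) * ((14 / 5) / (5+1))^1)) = 7.80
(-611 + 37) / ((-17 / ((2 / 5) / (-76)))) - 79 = -127872 / 1615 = -79.18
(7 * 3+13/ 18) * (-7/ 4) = -38.01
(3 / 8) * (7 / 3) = 7 / 8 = 0.88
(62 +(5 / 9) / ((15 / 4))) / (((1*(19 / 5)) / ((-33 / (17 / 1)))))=-92290 / 2907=-31.75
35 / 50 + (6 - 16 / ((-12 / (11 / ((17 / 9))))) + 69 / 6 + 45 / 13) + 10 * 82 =849.43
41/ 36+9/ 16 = 245/ 144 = 1.70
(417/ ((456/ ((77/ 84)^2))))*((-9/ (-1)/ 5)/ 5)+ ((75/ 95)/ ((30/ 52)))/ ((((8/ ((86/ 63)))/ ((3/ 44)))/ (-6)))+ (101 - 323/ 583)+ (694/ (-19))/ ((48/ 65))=2004496643/ 39177600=51.16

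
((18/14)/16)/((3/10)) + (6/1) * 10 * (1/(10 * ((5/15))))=1023/56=18.27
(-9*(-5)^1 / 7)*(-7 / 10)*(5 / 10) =-9 / 4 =-2.25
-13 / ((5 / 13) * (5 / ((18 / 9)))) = -338 / 25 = -13.52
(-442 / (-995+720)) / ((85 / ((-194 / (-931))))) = 5044 / 1280125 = 0.00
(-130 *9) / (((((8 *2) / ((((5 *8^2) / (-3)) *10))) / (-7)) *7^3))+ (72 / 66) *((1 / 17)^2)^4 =-5985199884377412 / 3759933260699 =-1591.84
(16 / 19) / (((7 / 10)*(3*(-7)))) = -0.06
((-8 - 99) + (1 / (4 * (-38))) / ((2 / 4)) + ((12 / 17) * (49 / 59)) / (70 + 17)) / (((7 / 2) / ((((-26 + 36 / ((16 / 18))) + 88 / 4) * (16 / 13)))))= -69072505100 / 50291423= -1373.45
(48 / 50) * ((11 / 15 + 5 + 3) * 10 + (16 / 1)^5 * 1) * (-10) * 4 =-40268672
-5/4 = -1.25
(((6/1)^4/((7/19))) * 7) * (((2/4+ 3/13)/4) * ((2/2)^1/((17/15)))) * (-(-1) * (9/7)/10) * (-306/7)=-14211126/637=-22309.46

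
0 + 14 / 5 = 14 / 5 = 2.80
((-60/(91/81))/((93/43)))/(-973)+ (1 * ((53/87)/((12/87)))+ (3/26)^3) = 49470581743/11133042648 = 4.44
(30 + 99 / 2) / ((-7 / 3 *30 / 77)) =-1749 / 20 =-87.45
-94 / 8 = -47 / 4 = -11.75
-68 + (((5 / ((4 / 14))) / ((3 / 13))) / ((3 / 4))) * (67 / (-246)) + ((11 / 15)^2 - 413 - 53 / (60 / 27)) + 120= -45591863 / 110700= -411.85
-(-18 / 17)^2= -1.12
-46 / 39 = -1.18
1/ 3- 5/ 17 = 2/ 51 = 0.04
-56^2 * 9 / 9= -3136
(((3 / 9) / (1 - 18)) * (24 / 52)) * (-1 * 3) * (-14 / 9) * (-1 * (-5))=-140 / 663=-0.21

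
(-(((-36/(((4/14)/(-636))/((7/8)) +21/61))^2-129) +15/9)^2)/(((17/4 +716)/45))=-15067168510143120899951604722000/2052109798128447541639201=-7342281.84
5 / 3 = 1.67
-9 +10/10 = -8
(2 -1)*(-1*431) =-431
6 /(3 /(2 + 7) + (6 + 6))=18 /37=0.49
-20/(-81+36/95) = 1900/7659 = 0.25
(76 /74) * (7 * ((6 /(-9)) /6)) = -266 /333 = -0.80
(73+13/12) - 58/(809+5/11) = 82375/1113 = 74.01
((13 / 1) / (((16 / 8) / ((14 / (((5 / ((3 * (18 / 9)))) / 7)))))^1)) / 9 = 1274 / 15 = 84.93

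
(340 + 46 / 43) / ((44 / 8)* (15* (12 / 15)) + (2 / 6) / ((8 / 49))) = 351984 / 70219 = 5.01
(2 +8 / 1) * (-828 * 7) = -57960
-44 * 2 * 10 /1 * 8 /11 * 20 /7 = -12800 /7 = -1828.57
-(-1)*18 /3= 6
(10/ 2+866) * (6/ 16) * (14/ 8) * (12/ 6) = 18291/ 16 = 1143.19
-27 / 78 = -9 / 26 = -0.35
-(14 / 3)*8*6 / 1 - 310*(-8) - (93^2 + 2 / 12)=-38359 / 6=-6393.17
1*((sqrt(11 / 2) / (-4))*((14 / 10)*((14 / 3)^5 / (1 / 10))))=-18167.00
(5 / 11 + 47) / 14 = 261 / 77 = 3.39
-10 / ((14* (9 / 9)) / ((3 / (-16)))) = 15 / 112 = 0.13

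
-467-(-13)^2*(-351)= 58852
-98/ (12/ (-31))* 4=3038/ 3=1012.67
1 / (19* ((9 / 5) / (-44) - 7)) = -220 / 29431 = -0.01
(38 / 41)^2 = 1444 / 1681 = 0.86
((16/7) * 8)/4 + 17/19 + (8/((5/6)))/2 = 6827/665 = 10.27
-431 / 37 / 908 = -431 / 33596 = -0.01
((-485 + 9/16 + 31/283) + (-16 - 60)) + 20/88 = -27897495/49808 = -560.10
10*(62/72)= 155/18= 8.61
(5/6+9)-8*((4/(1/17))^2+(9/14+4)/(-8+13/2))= -1552211/42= -36957.40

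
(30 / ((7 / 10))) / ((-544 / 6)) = -225 / 476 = -0.47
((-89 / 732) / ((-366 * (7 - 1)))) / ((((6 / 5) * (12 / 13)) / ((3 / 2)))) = 5785 / 77158656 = 0.00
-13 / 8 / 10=-13 / 80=-0.16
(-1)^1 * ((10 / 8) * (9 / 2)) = -45 / 8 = -5.62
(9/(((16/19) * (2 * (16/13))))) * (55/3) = 40755/512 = 79.60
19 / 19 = 1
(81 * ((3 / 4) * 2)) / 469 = 243 / 938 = 0.26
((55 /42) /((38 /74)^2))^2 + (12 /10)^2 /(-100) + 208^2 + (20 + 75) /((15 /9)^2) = 6224579122889929 /143678902500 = 43322.85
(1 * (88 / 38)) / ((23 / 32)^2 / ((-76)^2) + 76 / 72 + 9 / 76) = 123273216 / 62497433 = 1.97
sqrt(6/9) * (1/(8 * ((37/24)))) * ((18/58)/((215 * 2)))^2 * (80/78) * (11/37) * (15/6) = 297 * sqrt(6)/27674495173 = 0.00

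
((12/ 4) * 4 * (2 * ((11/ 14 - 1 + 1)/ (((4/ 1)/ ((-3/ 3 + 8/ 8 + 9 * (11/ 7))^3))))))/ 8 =32019867/ 19208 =1667.01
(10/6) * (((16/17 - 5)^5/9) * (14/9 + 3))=-1319450315/1419857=-929.28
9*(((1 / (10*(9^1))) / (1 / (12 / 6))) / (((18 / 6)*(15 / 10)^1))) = 2 / 45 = 0.04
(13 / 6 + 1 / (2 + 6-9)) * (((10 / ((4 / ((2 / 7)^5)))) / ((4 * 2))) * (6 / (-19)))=-10 / 45619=-0.00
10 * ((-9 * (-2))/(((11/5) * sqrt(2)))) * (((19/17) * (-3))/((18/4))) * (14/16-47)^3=71596857825 * sqrt(2)/23936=4230165.75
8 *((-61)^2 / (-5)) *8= -238144 / 5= -47628.80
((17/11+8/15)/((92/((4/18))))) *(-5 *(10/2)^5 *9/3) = -1071875/4554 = -235.37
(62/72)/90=31/3240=0.01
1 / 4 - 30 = -119 / 4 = -29.75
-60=-60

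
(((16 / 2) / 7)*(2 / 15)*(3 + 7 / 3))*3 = 2.44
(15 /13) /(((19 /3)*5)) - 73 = -72.96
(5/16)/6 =5/96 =0.05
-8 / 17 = -0.47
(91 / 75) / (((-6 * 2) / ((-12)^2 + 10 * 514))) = -120211 / 225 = -534.27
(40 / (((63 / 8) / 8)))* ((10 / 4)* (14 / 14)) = 6400 / 63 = 101.59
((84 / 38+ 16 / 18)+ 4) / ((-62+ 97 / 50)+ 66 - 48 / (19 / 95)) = -60700 / 2001213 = -0.03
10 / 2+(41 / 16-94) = -86.44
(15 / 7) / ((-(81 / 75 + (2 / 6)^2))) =-1.80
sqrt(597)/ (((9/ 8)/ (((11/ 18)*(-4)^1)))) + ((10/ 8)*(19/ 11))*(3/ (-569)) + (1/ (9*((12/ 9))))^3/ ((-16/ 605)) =-53.12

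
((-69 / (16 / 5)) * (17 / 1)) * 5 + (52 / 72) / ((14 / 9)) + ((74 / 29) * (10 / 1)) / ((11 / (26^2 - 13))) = -10516697 / 35728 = -294.35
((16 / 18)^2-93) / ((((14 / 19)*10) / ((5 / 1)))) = -20273 / 324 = -62.57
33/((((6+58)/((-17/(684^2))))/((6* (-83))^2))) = -1288243/277248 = -4.65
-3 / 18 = -1 / 6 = -0.17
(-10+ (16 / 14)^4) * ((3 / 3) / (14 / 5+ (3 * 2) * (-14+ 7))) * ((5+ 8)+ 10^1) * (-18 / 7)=-10305495 / 823543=-12.51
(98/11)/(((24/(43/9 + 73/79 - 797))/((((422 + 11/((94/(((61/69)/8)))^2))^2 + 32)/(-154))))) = 5084854063337142424313820117323/14966971720362423375888384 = 339738.34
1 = 1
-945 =-945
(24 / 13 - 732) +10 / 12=-56887 / 78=-729.32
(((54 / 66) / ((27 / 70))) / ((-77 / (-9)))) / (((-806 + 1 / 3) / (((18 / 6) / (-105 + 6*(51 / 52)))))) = 2340 / 251220563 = 0.00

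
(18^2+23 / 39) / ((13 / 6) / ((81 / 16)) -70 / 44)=-22558338 / 80821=-279.11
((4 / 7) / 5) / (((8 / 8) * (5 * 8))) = 0.00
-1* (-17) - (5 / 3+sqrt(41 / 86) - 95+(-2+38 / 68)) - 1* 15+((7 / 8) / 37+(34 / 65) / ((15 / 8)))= 158759943 / 1635400 - sqrt(3526) / 86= 96.39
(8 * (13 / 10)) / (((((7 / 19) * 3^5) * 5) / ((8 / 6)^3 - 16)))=-363584 / 1148175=-0.32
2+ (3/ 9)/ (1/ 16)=22/ 3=7.33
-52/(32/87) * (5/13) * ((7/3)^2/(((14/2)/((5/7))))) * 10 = -3625/12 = -302.08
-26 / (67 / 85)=-2210 / 67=-32.99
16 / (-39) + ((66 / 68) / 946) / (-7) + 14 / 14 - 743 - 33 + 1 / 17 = -618925949 / 798252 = -775.35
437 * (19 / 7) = 8303 / 7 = 1186.14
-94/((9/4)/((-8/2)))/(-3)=-1504/27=-55.70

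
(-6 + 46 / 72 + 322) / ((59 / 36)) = 193.20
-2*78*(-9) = 1404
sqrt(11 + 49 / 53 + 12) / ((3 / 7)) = 11.41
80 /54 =40 /27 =1.48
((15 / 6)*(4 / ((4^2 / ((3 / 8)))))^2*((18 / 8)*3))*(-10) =-6075 / 4096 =-1.48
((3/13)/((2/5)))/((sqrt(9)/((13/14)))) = 5/28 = 0.18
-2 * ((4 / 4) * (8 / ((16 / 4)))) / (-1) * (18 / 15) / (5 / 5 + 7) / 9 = 1 / 15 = 0.07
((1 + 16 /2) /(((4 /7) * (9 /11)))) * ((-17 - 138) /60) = -2387 /48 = -49.73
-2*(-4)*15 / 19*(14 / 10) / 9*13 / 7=104 / 57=1.82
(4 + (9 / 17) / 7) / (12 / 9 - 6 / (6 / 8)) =-291 / 476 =-0.61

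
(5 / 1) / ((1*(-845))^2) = 1 / 142805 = 0.00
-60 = -60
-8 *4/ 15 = -32/ 15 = -2.13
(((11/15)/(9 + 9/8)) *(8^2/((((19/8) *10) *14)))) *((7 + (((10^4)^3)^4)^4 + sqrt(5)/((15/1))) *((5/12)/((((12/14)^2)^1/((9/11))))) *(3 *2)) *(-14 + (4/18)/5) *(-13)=7314944 *sqrt(5)/15582375 + 7314944000000000000000000000000000000000000000000000000000000000000000000000000000000000000000000000000000000000000000000000000000000000000000000000000000000000000000000000000000000000000000051204608/1038825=7041555603686857747936370000000000000000000000000000000000000000000000000000000000000000000000000000000000000000000000000000000000000000000000000000000000000000000000000000000000000000000000000.00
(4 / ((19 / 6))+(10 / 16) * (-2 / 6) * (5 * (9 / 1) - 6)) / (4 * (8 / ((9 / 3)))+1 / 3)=-1043 / 1672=-0.62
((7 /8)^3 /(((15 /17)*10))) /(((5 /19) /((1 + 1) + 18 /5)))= 775523 /480000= 1.62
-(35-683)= 648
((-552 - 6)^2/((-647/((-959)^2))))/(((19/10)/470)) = -1345871107954800/12293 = -109482722521.34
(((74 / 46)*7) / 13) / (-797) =-259 / 238303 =-0.00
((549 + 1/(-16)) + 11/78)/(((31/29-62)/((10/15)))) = -9936125/1653912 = -6.01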